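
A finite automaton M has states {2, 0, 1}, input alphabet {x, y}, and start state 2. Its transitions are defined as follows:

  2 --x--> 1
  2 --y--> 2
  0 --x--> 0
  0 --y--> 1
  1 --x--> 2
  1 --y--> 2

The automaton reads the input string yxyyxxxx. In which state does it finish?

Trace: 2 -y-> 2 -x-> 1 -y-> 2 -y-> 2 -x-> 1 -x-> 2 -x-> 1 -x-> 2

2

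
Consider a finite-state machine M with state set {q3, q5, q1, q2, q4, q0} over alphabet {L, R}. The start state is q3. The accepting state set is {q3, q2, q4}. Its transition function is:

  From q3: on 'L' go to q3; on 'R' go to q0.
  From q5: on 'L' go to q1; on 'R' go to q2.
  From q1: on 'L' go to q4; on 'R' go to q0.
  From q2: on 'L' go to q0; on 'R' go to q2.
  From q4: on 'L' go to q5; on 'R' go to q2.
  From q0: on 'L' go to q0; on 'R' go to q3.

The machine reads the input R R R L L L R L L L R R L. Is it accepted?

q3 → q0 → q3 → q0 → q0 → q0 → q0 → q3 → q3 → q3 → q3 → q0 → q3 → q3
End state q3 is accepting.

Yes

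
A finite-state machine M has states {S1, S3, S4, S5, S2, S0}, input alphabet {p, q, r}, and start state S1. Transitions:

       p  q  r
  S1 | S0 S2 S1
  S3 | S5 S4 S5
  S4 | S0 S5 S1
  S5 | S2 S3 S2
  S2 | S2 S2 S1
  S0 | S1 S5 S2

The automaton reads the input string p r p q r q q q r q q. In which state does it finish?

Trace: S1 -p-> S0 -r-> S2 -p-> S2 -q-> S2 -r-> S1 -q-> S2 -q-> S2 -q-> S2 -r-> S1 -q-> S2 -q-> S2

S2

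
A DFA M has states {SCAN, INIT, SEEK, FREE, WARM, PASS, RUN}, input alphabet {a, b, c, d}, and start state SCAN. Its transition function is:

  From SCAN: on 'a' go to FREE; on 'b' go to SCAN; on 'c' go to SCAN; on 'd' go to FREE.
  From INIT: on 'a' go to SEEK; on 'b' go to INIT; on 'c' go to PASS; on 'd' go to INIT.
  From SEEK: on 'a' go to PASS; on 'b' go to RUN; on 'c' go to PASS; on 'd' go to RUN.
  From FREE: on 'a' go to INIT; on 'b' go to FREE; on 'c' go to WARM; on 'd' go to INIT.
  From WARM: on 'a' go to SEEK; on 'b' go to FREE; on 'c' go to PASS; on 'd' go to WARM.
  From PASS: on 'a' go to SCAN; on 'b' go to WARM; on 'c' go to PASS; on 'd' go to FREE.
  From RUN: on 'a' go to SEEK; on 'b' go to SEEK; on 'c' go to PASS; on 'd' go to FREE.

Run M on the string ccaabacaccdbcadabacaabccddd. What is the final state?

Trace: SCAN -c-> SCAN -c-> SCAN -a-> FREE -a-> INIT -b-> INIT -a-> SEEK -c-> PASS -a-> SCAN -c-> SCAN -c-> SCAN -d-> FREE -b-> FREE -c-> WARM -a-> SEEK -d-> RUN -a-> SEEK -b-> RUN -a-> SEEK -c-> PASS -a-> SCAN -a-> FREE -b-> FREE -c-> WARM -c-> PASS -d-> FREE -d-> INIT -d-> INIT

INIT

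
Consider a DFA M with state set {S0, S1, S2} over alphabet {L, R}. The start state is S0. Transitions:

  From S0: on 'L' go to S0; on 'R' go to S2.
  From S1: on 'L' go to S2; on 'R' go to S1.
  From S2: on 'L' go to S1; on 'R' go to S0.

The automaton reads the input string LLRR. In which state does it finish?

S0 → S0 → S0 → S2 → S0

S0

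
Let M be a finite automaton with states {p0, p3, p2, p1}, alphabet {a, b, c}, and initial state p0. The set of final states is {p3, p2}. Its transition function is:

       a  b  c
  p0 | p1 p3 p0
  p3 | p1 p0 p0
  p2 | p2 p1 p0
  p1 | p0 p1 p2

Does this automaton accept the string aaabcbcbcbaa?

No

Trace: p0 -a-> p1 -a-> p0 -a-> p1 -b-> p1 -c-> p2 -b-> p1 -c-> p2 -b-> p1 -c-> p2 -b-> p1 -a-> p0 -a-> p1
End state p1 is not accepting.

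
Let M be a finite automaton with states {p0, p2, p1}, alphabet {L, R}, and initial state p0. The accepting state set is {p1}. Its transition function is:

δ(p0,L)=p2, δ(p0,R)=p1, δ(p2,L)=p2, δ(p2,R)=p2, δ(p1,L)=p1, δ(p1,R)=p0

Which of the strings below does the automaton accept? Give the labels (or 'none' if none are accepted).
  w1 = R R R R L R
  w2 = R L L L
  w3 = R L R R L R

w2

w1: Trace: p0 -R-> p1 -R-> p0 -R-> p1 -R-> p0 -L-> p2 -R-> p2  → end p2, rejected
w2: Trace: p0 -R-> p1 -L-> p1 -L-> p1 -L-> p1  → end p1, accepted
w3: Trace: p0 -R-> p1 -L-> p1 -R-> p0 -R-> p1 -L-> p1 -R-> p0  → end p0, rejected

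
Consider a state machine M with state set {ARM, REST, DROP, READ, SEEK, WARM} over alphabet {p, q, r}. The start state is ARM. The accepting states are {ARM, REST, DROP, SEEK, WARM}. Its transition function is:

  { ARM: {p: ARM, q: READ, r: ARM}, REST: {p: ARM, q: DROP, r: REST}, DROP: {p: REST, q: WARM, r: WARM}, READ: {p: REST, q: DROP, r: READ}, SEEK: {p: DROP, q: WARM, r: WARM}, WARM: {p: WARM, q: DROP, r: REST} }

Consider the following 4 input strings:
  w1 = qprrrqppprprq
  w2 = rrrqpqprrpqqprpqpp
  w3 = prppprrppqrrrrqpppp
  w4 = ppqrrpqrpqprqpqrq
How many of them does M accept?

3

w1: Trace: ARM -q-> READ -p-> REST -r-> REST -r-> REST -r-> REST -q-> DROP -p-> REST -p-> ARM -p-> ARM -r-> ARM -p-> ARM -r-> ARM -q-> READ  → end READ, rejected
w2: Trace: ARM -r-> ARM -r-> ARM -r-> ARM -q-> READ -p-> REST -q-> DROP -p-> REST -r-> REST -r-> REST -p-> ARM -q-> READ -q-> DROP -p-> REST -r-> REST -p-> ARM -q-> READ -p-> REST -p-> ARM  → end ARM, accepted
w3: Trace: ARM -p-> ARM -r-> ARM -p-> ARM -p-> ARM -p-> ARM -r-> ARM -r-> ARM -p-> ARM -p-> ARM -q-> READ -r-> READ -r-> READ -r-> READ -r-> READ -q-> DROP -p-> REST -p-> ARM -p-> ARM -p-> ARM  → end ARM, accepted
w4: Trace: ARM -p-> ARM -p-> ARM -q-> READ -r-> READ -r-> READ -p-> REST -q-> DROP -r-> WARM -p-> WARM -q-> DROP -p-> REST -r-> REST -q-> DROP -p-> REST -q-> DROP -r-> WARM -q-> DROP  → end DROP, accepted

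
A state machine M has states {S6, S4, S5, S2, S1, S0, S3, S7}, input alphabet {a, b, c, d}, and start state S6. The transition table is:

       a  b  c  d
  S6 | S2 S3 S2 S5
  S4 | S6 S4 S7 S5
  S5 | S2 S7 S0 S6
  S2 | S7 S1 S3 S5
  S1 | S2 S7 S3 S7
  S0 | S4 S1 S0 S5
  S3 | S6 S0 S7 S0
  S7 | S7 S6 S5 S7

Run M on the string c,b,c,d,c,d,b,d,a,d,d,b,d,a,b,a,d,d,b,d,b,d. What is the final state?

Trace: S6 -c-> S2 -b-> S1 -c-> S3 -d-> S0 -c-> S0 -d-> S5 -b-> S7 -d-> S7 -a-> S7 -d-> S7 -d-> S7 -b-> S6 -d-> S5 -a-> S2 -b-> S1 -a-> S2 -d-> S5 -d-> S6 -b-> S3 -d-> S0 -b-> S1 -d-> S7

S7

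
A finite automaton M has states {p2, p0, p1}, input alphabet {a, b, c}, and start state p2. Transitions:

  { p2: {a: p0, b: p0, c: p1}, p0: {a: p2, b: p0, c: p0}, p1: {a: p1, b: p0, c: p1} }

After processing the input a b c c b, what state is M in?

p0

start at p2
read 'a': p2 → p0
read 'b': p0 → p0
read 'c': p0 → p0
read 'c': p0 → p0
read 'b': p0 → p0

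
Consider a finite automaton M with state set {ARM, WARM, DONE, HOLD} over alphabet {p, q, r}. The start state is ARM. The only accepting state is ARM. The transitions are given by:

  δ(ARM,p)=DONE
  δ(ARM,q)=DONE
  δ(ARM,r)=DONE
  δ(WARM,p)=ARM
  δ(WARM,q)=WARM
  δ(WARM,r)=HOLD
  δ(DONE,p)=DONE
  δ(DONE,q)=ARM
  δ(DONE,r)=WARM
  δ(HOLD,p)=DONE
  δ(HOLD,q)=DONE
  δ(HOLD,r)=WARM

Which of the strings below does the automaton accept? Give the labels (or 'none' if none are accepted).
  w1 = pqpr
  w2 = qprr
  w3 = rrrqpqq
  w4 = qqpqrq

w1: Trace: ARM -p-> DONE -q-> ARM -p-> DONE -r-> WARM  → end WARM, rejected
w2: Trace: ARM -q-> DONE -p-> DONE -r-> WARM -r-> HOLD  → end HOLD, rejected
w3: Trace: ARM -r-> DONE -r-> WARM -r-> HOLD -q-> DONE -p-> DONE -q-> ARM -q-> DONE  → end DONE, rejected
w4: Trace: ARM -q-> DONE -q-> ARM -p-> DONE -q-> ARM -r-> DONE -q-> ARM  → end ARM, accepted

w4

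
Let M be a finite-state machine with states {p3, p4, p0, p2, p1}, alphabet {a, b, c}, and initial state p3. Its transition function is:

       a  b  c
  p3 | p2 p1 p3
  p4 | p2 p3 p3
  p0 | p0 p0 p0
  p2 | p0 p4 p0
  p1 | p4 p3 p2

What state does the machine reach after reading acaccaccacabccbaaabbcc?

p0

Trace: p3 -a-> p2 -c-> p0 -a-> p0 -c-> p0 -c-> p0 -a-> p0 -c-> p0 -c-> p0 -a-> p0 -c-> p0 -a-> p0 -b-> p0 -c-> p0 -c-> p0 -b-> p0 -a-> p0 -a-> p0 -a-> p0 -b-> p0 -b-> p0 -c-> p0 -c-> p0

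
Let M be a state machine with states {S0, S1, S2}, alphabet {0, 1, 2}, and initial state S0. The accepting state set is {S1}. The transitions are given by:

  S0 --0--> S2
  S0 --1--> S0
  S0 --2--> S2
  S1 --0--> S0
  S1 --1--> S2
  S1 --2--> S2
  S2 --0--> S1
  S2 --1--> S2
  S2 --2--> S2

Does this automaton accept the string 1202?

No

S0 → S0 → S2 → S1 → S2
End state S2 is not accepting.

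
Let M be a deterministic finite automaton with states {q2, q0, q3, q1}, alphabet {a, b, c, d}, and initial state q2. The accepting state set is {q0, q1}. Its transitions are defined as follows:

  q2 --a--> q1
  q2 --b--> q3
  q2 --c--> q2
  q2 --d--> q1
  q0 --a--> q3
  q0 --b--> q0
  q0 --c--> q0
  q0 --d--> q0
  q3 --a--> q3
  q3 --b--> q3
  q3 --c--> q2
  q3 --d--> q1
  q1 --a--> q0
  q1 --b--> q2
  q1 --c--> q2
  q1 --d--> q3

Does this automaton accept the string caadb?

q2 → q2 → q1 → q0 → q0 → q0
End state q0 is accepting.

Yes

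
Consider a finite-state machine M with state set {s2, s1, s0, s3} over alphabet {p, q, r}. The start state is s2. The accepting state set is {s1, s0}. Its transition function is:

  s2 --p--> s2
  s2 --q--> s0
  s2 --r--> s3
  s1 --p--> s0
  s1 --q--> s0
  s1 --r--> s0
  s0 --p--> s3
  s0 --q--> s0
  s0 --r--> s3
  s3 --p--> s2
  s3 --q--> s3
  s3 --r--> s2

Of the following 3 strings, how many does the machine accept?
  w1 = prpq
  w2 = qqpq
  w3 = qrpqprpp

1

w1:
  start at s2
  read 'p': s2 → s2
  read 'r': s2 → s3
  read 'p': s3 → s2
  read 'q': s2 → s0
  end s0, accepted
w2:
  start at s2
  read 'q': s2 → s0
  read 'q': s0 → s0
  read 'p': s0 → s3
  read 'q': s3 → s3
  end s3, rejected
w3:
  start at s2
  read 'q': s2 → s0
  read 'r': s0 → s3
  read 'p': s3 → s2
  read 'q': s2 → s0
  read 'p': s0 → s3
  read 'r': s3 → s2
  read 'p': s2 → s2
  read 'p': s2 → s2
  end s2, rejected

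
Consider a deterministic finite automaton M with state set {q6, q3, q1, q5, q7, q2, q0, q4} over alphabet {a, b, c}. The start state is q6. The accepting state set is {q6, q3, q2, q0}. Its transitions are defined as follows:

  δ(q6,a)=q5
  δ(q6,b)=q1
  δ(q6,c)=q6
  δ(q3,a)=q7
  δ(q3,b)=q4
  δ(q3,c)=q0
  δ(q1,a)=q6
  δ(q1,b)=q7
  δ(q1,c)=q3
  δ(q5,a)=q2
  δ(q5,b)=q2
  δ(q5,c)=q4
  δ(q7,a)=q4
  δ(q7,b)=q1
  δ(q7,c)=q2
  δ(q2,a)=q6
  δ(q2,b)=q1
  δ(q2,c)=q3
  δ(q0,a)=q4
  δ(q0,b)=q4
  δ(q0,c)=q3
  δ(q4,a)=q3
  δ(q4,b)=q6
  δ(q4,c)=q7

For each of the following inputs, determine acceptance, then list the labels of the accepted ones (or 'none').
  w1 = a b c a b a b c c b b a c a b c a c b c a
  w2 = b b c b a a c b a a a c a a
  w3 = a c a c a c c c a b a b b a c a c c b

w1: Trace: q6 -a-> q5 -b-> q2 -c-> q3 -a-> q7 -b-> q1 -a-> q6 -b-> q1 -c-> q3 -c-> q0 -b-> q4 -b-> q6 -a-> q5 -c-> q4 -a-> q3 -b-> q4 -c-> q7 -a-> q4 -c-> q7 -b-> q1 -c-> q3 -a-> q7  → end q7, rejected
w2: Trace: q6 -b-> q1 -b-> q7 -c-> q2 -b-> q1 -a-> q6 -a-> q5 -c-> q4 -b-> q6 -a-> q5 -a-> q2 -a-> q6 -c-> q6 -a-> q5 -a-> q2  → end q2, accepted
w3: Trace: q6 -a-> q5 -c-> q4 -a-> q3 -c-> q0 -a-> q4 -c-> q7 -c-> q2 -c-> q3 -a-> q7 -b-> q1 -a-> q6 -b-> q1 -b-> q7 -a-> q4 -c-> q7 -a-> q4 -c-> q7 -c-> q2 -b-> q1  → end q1, rejected

w2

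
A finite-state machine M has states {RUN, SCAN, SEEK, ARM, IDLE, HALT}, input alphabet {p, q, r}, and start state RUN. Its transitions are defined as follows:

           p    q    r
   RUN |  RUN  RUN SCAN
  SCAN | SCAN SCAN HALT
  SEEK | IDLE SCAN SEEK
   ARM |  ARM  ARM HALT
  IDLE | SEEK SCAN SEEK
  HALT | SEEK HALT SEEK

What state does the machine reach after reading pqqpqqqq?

RUN → RUN → RUN → RUN → RUN → RUN → RUN → RUN → RUN

RUN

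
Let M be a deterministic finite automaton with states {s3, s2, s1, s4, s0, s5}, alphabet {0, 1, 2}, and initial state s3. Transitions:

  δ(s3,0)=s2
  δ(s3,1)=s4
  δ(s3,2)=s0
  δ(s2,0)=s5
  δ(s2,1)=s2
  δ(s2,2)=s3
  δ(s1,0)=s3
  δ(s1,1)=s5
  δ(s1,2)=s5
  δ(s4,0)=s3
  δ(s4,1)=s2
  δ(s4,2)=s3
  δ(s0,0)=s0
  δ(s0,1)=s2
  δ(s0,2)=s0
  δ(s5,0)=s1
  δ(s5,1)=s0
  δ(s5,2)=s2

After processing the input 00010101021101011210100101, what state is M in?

Trace: s3 -0-> s2 -0-> s5 -0-> s1 -1-> s5 -0-> s1 -1-> s5 -0-> s1 -1-> s5 -0-> s1 -2-> s5 -1-> s0 -1-> s2 -0-> s5 -1-> s0 -0-> s0 -1-> s2 -1-> s2 -2-> s3 -1-> s4 -0-> s3 -1-> s4 -0-> s3 -0-> s2 -1-> s2 -0-> s5 -1-> s0

s0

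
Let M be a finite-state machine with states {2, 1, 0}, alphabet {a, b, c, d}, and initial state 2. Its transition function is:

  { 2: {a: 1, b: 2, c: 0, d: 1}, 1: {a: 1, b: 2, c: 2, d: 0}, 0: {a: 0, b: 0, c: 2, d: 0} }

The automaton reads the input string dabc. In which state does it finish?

0

2 → 1 → 1 → 2 → 0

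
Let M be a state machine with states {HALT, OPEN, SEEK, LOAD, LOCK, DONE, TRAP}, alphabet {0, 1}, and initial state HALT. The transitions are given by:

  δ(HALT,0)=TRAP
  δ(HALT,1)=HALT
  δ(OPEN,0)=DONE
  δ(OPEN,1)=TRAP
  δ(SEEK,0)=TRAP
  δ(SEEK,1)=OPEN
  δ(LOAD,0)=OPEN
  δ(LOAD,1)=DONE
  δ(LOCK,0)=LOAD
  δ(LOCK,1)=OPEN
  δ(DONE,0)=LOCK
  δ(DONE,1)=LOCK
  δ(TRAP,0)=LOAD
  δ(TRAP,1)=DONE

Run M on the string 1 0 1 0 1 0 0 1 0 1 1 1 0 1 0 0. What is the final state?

LOAD

Trace: HALT -1-> HALT -0-> TRAP -1-> DONE -0-> LOCK -1-> OPEN -0-> DONE -0-> LOCK -1-> OPEN -0-> DONE -1-> LOCK -1-> OPEN -1-> TRAP -0-> LOAD -1-> DONE -0-> LOCK -0-> LOAD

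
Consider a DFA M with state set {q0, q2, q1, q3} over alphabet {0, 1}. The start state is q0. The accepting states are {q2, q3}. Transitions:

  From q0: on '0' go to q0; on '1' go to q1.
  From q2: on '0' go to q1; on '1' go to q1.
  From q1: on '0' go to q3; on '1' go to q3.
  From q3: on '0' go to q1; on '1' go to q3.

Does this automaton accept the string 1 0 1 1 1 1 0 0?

Yes

start at q0
read '1': q0 → q1
read '0': q1 → q3
read '1': q3 → q3
read '1': q3 → q3
read '1': q3 → q3
read '1': q3 → q3
read '0': q3 → q1
read '0': q1 → q3
End state q3 is accepting.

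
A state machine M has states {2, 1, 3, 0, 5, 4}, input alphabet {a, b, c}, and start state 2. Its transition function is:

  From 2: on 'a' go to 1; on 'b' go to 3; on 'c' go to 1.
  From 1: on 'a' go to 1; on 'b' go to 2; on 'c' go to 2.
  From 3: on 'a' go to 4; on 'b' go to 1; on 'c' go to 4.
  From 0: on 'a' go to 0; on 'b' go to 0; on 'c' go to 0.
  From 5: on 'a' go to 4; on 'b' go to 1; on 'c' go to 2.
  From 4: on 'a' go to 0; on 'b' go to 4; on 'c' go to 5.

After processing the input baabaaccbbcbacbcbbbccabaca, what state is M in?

2 → 3 → 4 → 0 → 0 → 0 → 0 → 0 → 0 → 0 → 0 → 0 → 0 → 0 → 0 → 0 → 0 → 0 → 0 → 0 → 0 → 0 → 0 → 0 → 0 → 0 → 0

0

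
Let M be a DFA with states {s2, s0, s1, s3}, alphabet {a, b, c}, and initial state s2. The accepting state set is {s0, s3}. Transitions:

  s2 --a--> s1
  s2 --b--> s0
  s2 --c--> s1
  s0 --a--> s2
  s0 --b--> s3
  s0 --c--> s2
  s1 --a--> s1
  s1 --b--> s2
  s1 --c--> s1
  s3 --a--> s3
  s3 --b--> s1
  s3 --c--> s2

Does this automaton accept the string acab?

s2 → s1 → s1 → s1 → s2
End state s2 is not accepting.

No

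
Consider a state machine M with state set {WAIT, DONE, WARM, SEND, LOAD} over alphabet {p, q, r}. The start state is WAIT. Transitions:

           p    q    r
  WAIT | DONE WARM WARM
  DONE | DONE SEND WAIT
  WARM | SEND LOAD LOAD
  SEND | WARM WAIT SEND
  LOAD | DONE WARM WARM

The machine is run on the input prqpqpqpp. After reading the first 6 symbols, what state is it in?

WAIT → DONE → WAIT → WARM → SEND → WAIT → DONE
After 6 symbols: DONE.

DONE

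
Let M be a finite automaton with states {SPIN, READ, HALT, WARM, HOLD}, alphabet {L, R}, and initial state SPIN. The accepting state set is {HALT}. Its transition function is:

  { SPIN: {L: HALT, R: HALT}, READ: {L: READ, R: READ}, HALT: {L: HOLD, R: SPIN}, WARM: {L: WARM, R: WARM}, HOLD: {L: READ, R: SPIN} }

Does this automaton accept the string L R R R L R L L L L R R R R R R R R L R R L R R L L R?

No

start at SPIN
read 'L': SPIN → HALT
read 'R': HALT → SPIN
read 'R': SPIN → HALT
read 'R': HALT → SPIN
read 'L': SPIN → HALT
read 'R': HALT → SPIN
read 'L': SPIN → HALT
read 'L': HALT → HOLD
read 'L': HOLD → READ
read 'L': READ → READ
read 'R': READ → READ
read 'R': READ → READ
read 'R': READ → READ
read 'R': READ → READ
read 'R': READ → READ
read 'R': READ → READ
read 'R': READ → READ
read 'R': READ → READ
read 'L': READ → READ
read 'R': READ → READ
read 'R': READ → READ
read 'L': READ → READ
read 'R': READ → READ
read 'R': READ → READ
read 'L': READ → READ
read 'L': READ → READ
read 'R': READ → READ
End state READ is not accepting.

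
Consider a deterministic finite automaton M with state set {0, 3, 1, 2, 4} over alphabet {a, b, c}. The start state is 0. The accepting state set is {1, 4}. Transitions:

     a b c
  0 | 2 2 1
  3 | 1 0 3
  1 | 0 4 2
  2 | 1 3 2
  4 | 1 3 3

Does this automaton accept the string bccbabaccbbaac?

start at 0
read 'b': 0 → 2
read 'c': 2 → 2
read 'c': 2 → 2
read 'b': 2 → 3
read 'a': 3 → 1
read 'b': 1 → 4
read 'a': 4 → 1
read 'c': 1 → 2
read 'c': 2 → 2
read 'b': 2 → 3
read 'b': 3 → 0
read 'a': 0 → 2
read 'a': 2 → 1
read 'c': 1 → 2
End state 2 is not accepting.

No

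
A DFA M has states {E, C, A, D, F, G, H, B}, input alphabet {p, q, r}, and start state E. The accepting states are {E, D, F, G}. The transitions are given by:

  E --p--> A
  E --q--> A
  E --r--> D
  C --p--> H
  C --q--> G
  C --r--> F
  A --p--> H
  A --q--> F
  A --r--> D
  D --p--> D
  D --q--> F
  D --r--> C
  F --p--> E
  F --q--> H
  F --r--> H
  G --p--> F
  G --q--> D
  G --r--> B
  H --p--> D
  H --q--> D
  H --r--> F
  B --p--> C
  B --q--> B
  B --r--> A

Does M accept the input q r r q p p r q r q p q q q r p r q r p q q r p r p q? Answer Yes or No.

Yes

E → A → D → C → G → F → E → D → F → H → D → D → F → H → D → C → H → F → H → F → E → A → F → H → D → C → H → D
End state D is accepting.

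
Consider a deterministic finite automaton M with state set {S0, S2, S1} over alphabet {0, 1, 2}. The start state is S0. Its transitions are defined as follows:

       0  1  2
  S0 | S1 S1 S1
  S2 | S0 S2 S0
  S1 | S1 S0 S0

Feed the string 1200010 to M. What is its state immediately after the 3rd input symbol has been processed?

start at S0
read '1': S0 → S1
read '2': S1 → S0
read '0': S0 → S1
After 3 symbols: S1.

S1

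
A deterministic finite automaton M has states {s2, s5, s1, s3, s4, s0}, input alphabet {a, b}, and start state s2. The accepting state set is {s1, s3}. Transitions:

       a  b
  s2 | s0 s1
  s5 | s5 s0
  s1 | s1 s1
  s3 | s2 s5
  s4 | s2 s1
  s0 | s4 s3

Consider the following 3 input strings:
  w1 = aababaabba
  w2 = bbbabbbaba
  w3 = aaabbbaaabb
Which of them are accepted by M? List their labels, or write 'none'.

w1, w2, w3

w1:
  start at s2
  read 'a': s2 → s0
  read 'a': s0 → s4
  read 'b': s4 → s1
  read 'a': s1 → s1
  read 'b': s1 → s1
  read 'a': s1 → s1
  read 'a': s1 → s1
  read 'b': s1 → s1
  read 'b': s1 → s1
  read 'a': s1 → s1
  end s1, accepted
w2:
  start at s2
  read 'b': s2 → s1
  read 'b': s1 → s1
  read 'b': s1 → s1
  read 'a': s1 → s1
  read 'b': s1 → s1
  read 'b': s1 → s1
  read 'b': s1 → s1
  read 'a': s1 → s1
  read 'b': s1 → s1
  read 'a': s1 → s1
  end s1, accepted
w3:
  start at s2
  read 'a': s2 → s0
  read 'a': s0 → s4
  read 'a': s4 → s2
  read 'b': s2 → s1
  read 'b': s1 → s1
  read 'b': s1 → s1
  read 'a': s1 → s1
  read 'a': s1 → s1
  read 'a': s1 → s1
  read 'b': s1 → s1
  read 'b': s1 → s1
  end s1, accepted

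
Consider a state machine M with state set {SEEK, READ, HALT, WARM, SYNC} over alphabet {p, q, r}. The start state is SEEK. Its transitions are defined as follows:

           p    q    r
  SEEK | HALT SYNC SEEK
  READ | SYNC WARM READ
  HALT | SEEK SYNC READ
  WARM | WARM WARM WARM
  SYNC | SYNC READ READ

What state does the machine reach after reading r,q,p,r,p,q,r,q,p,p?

SEEK → SEEK → SYNC → SYNC → READ → SYNC → READ → READ → WARM → WARM → WARM

WARM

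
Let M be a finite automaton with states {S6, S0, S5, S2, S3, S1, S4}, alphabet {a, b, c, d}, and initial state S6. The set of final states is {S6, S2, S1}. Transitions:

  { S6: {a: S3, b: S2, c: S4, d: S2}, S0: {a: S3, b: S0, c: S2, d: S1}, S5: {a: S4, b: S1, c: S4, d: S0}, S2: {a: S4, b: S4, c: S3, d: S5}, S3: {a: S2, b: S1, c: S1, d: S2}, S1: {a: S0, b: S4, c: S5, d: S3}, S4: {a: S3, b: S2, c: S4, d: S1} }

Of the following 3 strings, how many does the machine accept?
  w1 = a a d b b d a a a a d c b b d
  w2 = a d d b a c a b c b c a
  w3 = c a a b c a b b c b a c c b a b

2

w1:
  start at S6
  read 'a': S6 → S3
  read 'a': S3 → S2
  read 'd': S2 → S5
  read 'b': S5 → S1
  read 'b': S1 → S4
  read 'd': S4 → S1
  read 'a': S1 → S0
  read 'a': S0 → S3
  read 'a': S3 → S2
  read 'a': S2 → S4
  read 'd': S4 → S1
  read 'c': S1 → S5
  read 'b': S5 → S1
  read 'b': S1 → S4
  read 'd': S4 → S1
  end S1, accepted
w2:
  start at S6
  read 'a': S6 → S3
  read 'd': S3 → S2
  read 'd': S2 → S5
  read 'b': S5 → S1
  read 'a': S1 → S0
  read 'c': S0 → S2
  read 'a': S2 → S4
  read 'b': S4 → S2
  read 'c': S2 → S3
  read 'b': S3 → S1
  read 'c': S1 → S5
  read 'a': S5 → S4
  end S4, rejected
w3:
  start at S6
  read 'c': S6 → S4
  read 'a': S4 → S3
  read 'a': S3 → S2
  read 'b': S2 → S4
  read 'c': S4 → S4
  read 'a': S4 → S3
  read 'b': S3 → S1
  read 'b': S1 → S4
  read 'c': S4 → S4
  read 'b': S4 → S2
  read 'a': S2 → S4
  read 'c': S4 → S4
  read 'c': S4 → S4
  read 'b': S4 → S2
  read 'a': S2 → S4
  read 'b': S4 → S2
  end S2, accepted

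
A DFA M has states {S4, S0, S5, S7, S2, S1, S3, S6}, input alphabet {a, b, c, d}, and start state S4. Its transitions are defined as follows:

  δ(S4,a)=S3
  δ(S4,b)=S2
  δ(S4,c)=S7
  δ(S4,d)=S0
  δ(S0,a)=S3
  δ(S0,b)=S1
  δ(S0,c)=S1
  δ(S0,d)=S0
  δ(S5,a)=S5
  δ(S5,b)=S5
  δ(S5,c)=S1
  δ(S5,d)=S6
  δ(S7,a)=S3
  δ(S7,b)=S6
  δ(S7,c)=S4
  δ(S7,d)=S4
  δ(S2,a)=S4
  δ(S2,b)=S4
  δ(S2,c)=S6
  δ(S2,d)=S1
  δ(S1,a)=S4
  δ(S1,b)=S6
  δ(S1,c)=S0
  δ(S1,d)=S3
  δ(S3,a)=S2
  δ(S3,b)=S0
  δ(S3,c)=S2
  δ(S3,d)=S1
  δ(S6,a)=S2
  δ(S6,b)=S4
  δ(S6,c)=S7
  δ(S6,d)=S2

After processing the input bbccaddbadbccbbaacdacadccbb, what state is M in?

S4

start at S4
read 'b': S4 → S2
read 'b': S2 → S4
read 'c': S4 → S7
read 'c': S7 → S4
read 'a': S4 → S3
read 'd': S3 → S1
read 'd': S1 → S3
read 'b': S3 → S0
read 'a': S0 → S3
read 'd': S3 → S1
read 'b': S1 → S6
read 'c': S6 → S7
read 'c': S7 → S4
read 'b': S4 → S2
read 'b': S2 → S4
read 'a': S4 → S3
read 'a': S3 → S2
read 'c': S2 → S6
read 'd': S6 → S2
read 'a': S2 → S4
read 'c': S4 → S7
read 'a': S7 → S3
read 'd': S3 → S1
read 'c': S1 → S0
read 'c': S0 → S1
read 'b': S1 → S6
read 'b': S6 → S4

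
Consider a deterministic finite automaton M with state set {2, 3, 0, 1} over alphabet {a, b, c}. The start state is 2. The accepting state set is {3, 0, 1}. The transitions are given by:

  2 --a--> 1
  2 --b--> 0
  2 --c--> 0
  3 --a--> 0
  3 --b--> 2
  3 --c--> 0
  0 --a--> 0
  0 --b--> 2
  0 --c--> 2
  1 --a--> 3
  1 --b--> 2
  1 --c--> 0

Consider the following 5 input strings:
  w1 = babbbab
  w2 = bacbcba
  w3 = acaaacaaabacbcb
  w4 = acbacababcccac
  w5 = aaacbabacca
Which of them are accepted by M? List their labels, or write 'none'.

w1:
  start at 2
  read 'b': 2 → 0
  read 'a': 0 → 0
  read 'b': 0 → 2
  read 'b': 2 → 0
  read 'b': 0 → 2
  read 'a': 2 → 1
  read 'b': 1 → 2
  end 2, rejected
w2:
  start at 2
  read 'b': 2 → 0
  read 'a': 0 → 0
  read 'c': 0 → 2
  read 'b': 2 → 0
  read 'c': 0 → 2
  read 'b': 2 → 0
  read 'a': 0 → 0
  end 0, accepted
w3:
  start at 2
  read 'a': 2 → 1
  read 'c': 1 → 0
  read 'a': 0 → 0
  read 'a': 0 → 0
  read 'a': 0 → 0
  read 'c': 0 → 2
  read 'a': 2 → 1
  read 'a': 1 → 3
  read 'a': 3 → 0
  read 'b': 0 → 2
  read 'a': 2 → 1
  read 'c': 1 → 0
  read 'b': 0 → 2
  read 'c': 2 → 0
  read 'b': 0 → 2
  end 2, rejected
w4:
  start at 2
  read 'a': 2 → 1
  read 'c': 1 → 0
  read 'b': 0 → 2
  read 'a': 2 → 1
  read 'c': 1 → 0
  read 'a': 0 → 0
  read 'b': 0 → 2
  read 'a': 2 → 1
  read 'b': 1 → 2
  read 'c': 2 → 0
  read 'c': 0 → 2
  read 'c': 2 → 0
  read 'a': 0 → 0
  read 'c': 0 → 2
  end 2, rejected
w5:
  start at 2
  read 'a': 2 → 1
  read 'a': 1 → 3
  read 'a': 3 → 0
  read 'c': 0 → 2
  read 'b': 2 → 0
  read 'a': 0 → 0
  read 'b': 0 → 2
  read 'a': 2 → 1
  read 'c': 1 → 0
  read 'c': 0 → 2
  read 'a': 2 → 1
  end 1, accepted

w2, w5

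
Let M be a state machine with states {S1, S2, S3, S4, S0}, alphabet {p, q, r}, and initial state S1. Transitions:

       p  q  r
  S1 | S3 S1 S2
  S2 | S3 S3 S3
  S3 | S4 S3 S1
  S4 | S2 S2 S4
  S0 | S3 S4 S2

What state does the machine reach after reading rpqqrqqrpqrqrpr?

S1

Trace: S1 -r-> S2 -p-> S3 -q-> S3 -q-> S3 -r-> S1 -q-> S1 -q-> S1 -r-> S2 -p-> S3 -q-> S3 -r-> S1 -q-> S1 -r-> S2 -p-> S3 -r-> S1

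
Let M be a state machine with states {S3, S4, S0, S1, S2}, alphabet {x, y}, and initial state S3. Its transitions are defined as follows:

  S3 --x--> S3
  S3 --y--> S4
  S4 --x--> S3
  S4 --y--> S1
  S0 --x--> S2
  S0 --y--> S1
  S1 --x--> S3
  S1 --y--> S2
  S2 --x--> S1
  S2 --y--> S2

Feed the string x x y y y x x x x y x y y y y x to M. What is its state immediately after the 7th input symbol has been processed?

Trace: S3 -x-> S3 -x-> S3 -y-> S4 -y-> S1 -y-> S2 -x-> S1 -x-> S3
After 7 symbols: S3.

S3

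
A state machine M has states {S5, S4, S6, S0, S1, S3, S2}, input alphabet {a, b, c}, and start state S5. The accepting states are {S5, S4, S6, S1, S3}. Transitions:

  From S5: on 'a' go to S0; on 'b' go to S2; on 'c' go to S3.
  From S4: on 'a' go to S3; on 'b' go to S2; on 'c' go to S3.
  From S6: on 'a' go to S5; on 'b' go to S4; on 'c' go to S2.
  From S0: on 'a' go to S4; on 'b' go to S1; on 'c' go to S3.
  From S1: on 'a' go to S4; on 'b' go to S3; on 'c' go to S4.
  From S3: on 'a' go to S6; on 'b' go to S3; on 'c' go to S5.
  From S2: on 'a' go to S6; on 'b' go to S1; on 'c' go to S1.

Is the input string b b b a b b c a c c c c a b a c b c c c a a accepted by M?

Trace: S5 -b-> S2 -b-> S1 -b-> S3 -a-> S6 -b-> S4 -b-> S2 -c-> S1 -a-> S4 -c-> S3 -c-> S5 -c-> S3 -c-> S5 -a-> S0 -b-> S1 -a-> S4 -c-> S3 -b-> S3 -c-> S5 -c-> S3 -c-> S5 -a-> S0 -a-> S4
End state S4 is accepting.

Yes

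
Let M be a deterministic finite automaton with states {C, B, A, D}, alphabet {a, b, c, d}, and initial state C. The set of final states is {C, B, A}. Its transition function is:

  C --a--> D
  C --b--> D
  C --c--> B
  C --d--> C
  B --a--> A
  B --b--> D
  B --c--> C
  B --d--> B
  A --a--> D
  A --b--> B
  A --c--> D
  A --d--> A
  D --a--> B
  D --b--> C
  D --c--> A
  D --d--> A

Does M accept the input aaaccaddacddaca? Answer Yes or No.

start at C
read 'a': C → D
read 'a': D → B
read 'a': B → A
read 'c': A → D
read 'c': D → A
read 'a': A → D
read 'd': D → A
read 'd': A → A
read 'a': A → D
read 'c': D → A
read 'd': A → A
read 'd': A → A
read 'a': A → D
read 'c': D → A
read 'a': A → D
End state D is not accepting.

No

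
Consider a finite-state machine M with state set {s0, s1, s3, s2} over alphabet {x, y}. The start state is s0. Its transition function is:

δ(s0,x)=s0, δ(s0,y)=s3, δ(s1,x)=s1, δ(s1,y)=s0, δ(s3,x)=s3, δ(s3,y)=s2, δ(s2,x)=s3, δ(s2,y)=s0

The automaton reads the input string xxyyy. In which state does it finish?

s0

s0 → s0 → s0 → s3 → s2 → s0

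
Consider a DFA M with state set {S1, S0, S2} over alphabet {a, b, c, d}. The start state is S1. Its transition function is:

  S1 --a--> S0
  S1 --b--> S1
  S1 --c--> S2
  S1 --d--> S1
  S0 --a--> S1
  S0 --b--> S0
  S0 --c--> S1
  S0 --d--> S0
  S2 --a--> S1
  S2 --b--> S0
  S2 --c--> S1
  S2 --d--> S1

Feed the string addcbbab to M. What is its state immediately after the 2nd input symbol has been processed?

S0

start at S1
read 'a': S1 → S0
read 'd': S0 → S0
After 2 symbols: S0.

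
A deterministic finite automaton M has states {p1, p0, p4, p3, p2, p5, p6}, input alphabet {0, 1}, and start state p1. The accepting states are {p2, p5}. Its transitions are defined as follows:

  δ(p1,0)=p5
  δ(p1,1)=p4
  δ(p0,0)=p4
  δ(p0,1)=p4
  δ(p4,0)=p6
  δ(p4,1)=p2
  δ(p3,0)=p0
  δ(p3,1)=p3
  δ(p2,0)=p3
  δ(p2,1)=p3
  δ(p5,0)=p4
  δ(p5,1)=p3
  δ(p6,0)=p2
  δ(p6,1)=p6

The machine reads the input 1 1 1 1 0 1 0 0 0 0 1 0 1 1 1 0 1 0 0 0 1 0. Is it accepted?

Yes

p1 → p4 → p2 → p3 → p3 → p0 → p4 → p6 → p2 → p3 → p0 → p4 → p6 → p6 → p6 → p6 → p2 → p3 → p0 → p4 → p6 → p6 → p2
End state p2 is accepting.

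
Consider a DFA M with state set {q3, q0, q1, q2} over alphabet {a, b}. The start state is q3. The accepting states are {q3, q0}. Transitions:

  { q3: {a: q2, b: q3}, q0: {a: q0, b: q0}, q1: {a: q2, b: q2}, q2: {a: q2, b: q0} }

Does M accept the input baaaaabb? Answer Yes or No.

Yes

Trace: q3 -b-> q3 -a-> q2 -a-> q2 -a-> q2 -a-> q2 -a-> q2 -b-> q0 -b-> q0
End state q0 is accepting.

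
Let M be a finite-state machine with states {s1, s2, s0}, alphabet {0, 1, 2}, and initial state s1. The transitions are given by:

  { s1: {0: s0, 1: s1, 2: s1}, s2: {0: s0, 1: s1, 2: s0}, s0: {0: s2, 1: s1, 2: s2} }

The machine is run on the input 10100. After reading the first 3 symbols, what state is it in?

s1

start at s1
read '1': s1 → s1
read '0': s1 → s0
read '1': s0 → s1
After 3 symbols: s1.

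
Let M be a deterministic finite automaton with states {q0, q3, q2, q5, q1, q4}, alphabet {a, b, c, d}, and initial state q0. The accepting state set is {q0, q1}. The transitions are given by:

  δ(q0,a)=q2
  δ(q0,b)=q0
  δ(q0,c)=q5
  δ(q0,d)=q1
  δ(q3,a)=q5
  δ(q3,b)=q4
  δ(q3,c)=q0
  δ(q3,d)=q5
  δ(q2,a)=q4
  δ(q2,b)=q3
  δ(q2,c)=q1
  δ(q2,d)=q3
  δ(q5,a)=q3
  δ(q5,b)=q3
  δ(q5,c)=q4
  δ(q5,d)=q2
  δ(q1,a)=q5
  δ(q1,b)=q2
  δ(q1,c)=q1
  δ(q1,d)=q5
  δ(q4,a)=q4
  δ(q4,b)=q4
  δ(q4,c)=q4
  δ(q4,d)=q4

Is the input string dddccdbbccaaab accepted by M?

No

start at q0
read 'd': q0 → q1
read 'd': q1 → q5
read 'd': q5 → q2
read 'c': q2 → q1
read 'c': q1 → q1
read 'd': q1 → q5
read 'b': q5 → q3
read 'b': q3 → q4
read 'c': q4 → q4
read 'c': q4 → q4
read 'a': q4 → q4
read 'a': q4 → q4
read 'a': q4 → q4
read 'b': q4 → q4
End state q4 is not accepting.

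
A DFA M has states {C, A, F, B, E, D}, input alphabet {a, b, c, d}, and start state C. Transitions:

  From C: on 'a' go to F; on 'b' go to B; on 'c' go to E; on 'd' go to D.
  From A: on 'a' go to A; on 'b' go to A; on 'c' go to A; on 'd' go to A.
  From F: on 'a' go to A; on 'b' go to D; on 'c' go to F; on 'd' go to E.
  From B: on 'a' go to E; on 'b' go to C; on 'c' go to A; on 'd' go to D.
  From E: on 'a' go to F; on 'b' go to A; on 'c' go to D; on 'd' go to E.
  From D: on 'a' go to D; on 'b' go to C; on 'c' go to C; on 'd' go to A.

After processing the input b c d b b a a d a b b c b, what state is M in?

Trace: C -b-> B -c-> A -d-> A -b-> A -b-> A -a-> A -a-> A -d-> A -a-> A -b-> A -b-> A -c-> A -b-> A

A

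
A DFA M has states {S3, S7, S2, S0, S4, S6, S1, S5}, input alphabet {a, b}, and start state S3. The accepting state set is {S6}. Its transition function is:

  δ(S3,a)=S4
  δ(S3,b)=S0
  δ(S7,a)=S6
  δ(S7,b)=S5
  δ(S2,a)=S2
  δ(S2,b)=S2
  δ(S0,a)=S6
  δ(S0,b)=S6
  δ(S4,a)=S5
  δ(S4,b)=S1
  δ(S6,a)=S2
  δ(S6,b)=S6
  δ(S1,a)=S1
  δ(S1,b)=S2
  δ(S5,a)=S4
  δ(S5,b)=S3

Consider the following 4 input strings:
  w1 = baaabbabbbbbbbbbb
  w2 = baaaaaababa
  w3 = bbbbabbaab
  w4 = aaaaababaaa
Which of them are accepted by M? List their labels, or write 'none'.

none

w1: S3 → S0 → S6 → S2 → S2 → S2 → S2 → S2 → S2 → S2 → S2 → S2 → S2 → S2 → S2 → S2 → S2 → S2  → end S2, rejected
w2: S3 → S0 → S6 → S2 → S2 → S2 → S2 → S2 → S2 → S2 → S2 → S2  → end S2, rejected
w3: S3 → S0 → S6 → S6 → S6 → S2 → S2 → S2 → S2 → S2 → S2  → end S2, rejected
w4: S3 → S4 → S5 → S4 → S5 → S4 → S1 → S1 → S2 → S2 → S2 → S2  → end S2, rejected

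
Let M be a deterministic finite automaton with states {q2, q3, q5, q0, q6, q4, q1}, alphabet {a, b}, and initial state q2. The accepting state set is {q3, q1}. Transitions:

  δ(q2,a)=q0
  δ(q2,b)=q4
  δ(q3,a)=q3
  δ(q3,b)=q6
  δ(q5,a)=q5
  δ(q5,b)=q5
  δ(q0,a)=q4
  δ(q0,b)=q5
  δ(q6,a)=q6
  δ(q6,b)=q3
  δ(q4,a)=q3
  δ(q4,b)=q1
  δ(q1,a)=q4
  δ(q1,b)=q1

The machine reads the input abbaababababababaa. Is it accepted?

No

Trace: q2 -a-> q0 -b-> q5 -b-> q5 -a-> q5 -a-> q5 -b-> q5 -a-> q5 -b-> q5 -a-> q5 -b-> q5 -a-> q5 -b-> q5 -a-> q5 -b-> q5 -a-> q5 -b-> q5 -a-> q5 -a-> q5
End state q5 is not accepting.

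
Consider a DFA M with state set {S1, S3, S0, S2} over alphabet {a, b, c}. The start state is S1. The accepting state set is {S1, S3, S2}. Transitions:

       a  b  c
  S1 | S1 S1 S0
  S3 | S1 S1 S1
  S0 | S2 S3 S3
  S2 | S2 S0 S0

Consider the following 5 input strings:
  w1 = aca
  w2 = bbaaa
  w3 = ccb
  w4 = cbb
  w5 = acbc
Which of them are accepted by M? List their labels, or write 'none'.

w1, w2, w3, w4, w5

w1:
  start at S1
  read 'a': S1 → S1
  read 'c': S1 → S0
  read 'a': S0 → S2
  end S2, accepted
w2:
  start at S1
  read 'b': S1 → S1
  read 'b': S1 → S1
  read 'a': S1 → S1
  read 'a': S1 → S1
  read 'a': S1 → S1
  end S1, accepted
w3:
  start at S1
  read 'c': S1 → S0
  read 'c': S0 → S3
  read 'b': S3 → S1
  end S1, accepted
w4:
  start at S1
  read 'c': S1 → S0
  read 'b': S0 → S3
  read 'b': S3 → S1
  end S1, accepted
w5:
  start at S1
  read 'a': S1 → S1
  read 'c': S1 → S0
  read 'b': S0 → S3
  read 'c': S3 → S1
  end S1, accepted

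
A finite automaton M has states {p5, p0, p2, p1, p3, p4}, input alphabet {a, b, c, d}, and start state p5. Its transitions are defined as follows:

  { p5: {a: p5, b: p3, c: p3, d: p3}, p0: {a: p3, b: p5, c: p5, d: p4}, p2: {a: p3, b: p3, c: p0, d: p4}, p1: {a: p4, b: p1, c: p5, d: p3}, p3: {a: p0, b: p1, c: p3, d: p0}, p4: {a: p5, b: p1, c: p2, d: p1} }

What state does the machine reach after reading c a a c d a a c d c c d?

p0

p5 → p3 → p0 → p3 → p3 → p0 → p3 → p0 → p5 → p3 → p3 → p3 → p0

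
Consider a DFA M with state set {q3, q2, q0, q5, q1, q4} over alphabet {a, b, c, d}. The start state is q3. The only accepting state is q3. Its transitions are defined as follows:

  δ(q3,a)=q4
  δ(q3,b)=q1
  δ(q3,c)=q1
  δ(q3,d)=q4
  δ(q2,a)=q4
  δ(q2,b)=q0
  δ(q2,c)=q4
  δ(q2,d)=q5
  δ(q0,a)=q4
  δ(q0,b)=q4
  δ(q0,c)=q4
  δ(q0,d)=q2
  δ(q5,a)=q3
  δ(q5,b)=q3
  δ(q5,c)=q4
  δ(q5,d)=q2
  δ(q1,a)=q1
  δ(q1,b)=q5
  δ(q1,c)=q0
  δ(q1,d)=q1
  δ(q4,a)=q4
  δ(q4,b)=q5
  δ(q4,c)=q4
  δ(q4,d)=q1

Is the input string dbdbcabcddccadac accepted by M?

Trace: q3 -d-> q4 -b-> q5 -d-> q2 -b-> q0 -c-> q4 -a-> q4 -b-> q5 -c-> q4 -d-> q1 -d-> q1 -c-> q0 -c-> q4 -a-> q4 -d-> q1 -a-> q1 -c-> q0
End state q0 is not accepting.

No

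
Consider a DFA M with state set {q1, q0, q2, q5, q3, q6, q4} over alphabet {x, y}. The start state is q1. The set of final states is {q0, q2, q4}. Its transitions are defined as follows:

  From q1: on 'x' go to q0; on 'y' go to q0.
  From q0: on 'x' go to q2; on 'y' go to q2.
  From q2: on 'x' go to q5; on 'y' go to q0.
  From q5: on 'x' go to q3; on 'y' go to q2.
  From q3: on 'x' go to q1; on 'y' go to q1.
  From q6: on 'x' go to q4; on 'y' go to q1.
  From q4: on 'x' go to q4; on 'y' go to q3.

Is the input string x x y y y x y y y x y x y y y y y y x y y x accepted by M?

Yes

start at q1
read 'x': q1 → q0
read 'x': q0 → q2
read 'y': q2 → q0
read 'y': q0 → q2
read 'y': q2 → q0
read 'x': q0 → q2
read 'y': q2 → q0
read 'y': q0 → q2
read 'y': q2 → q0
read 'x': q0 → q2
read 'y': q2 → q0
read 'x': q0 → q2
read 'y': q2 → q0
read 'y': q0 → q2
read 'y': q2 → q0
read 'y': q0 → q2
read 'y': q2 → q0
read 'y': q0 → q2
read 'x': q2 → q5
read 'y': q5 → q2
read 'y': q2 → q0
read 'x': q0 → q2
End state q2 is accepting.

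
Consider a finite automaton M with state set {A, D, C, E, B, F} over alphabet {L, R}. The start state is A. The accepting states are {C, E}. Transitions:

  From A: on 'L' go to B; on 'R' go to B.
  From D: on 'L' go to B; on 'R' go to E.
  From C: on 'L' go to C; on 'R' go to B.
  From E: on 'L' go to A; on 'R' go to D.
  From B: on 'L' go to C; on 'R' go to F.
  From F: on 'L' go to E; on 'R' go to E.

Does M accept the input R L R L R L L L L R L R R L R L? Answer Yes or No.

No

A → B → C → B → C → B → C → C → C → C → B → C → B → F → E → D → B
End state B is not accepting.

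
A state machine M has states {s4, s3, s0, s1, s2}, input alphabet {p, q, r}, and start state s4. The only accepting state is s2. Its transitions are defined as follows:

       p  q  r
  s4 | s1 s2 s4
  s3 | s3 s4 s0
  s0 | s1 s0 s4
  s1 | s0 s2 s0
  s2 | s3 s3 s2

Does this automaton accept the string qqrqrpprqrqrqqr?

No

s4 → s2 → s3 → s0 → s0 → s4 → s1 → s0 → s4 → s2 → s2 → s3 → s0 → s0 → s0 → s4
End state s4 is not accepting.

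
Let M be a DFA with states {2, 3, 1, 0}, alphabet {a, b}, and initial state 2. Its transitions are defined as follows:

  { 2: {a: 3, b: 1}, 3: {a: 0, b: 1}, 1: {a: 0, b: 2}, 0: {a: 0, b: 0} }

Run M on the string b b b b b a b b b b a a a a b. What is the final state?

0

start at 2
read 'b': 2 → 1
read 'b': 1 → 2
read 'b': 2 → 1
read 'b': 1 → 2
read 'b': 2 → 1
read 'a': 1 → 0
read 'b': 0 → 0
read 'b': 0 → 0
read 'b': 0 → 0
read 'b': 0 → 0
read 'a': 0 → 0
read 'a': 0 → 0
read 'a': 0 → 0
read 'a': 0 → 0
read 'b': 0 → 0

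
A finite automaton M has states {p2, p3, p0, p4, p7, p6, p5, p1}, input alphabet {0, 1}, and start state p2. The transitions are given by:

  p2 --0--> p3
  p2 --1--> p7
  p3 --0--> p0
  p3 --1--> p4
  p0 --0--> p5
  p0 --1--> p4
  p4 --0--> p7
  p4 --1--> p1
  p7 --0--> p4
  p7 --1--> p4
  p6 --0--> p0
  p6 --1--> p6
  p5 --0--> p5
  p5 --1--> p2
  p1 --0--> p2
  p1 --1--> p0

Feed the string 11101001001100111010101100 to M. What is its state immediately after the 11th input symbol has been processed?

start at p2
read '1': p2 → p7
read '1': p7 → p4
read '1': p4 → p1
read '0': p1 → p2
read '1': p2 → p7
read '0': p7 → p4
read '0': p4 → p7
read '1': p7 → p4
read '0': p4 → p7
read '0': p7 → p4
read '1': p4 → p1
After 11 symbols: p1.

p1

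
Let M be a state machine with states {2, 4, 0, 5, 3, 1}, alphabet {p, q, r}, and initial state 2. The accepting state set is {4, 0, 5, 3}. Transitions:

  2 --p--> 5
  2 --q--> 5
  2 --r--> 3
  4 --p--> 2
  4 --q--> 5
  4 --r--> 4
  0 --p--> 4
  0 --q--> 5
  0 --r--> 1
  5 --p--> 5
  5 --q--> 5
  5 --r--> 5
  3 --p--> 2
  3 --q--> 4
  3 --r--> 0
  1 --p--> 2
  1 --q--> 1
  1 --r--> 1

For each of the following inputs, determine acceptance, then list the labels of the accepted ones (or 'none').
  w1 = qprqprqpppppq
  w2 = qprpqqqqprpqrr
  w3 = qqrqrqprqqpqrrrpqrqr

w1: 2 → 5 → 5 → 5 → 5 → 5 → 5 → 5 → 5 → 5 → 5 → 5 → 5 → 5  → end 5, accepted
w2: 2 → 5 → 5 → 5 → 5 → 5 → 5 → 5 → 5 → 5 → 5 → 5 → 5 → 5 → 5  → end 5, accepted
w3: 2 → 5 → 5 → 5 → 5 → 5 → 5 → 5 → 5 → 5 → 5 → 5 → 5 → 5 → 5 → 5 → 5 → 5 → 5 → 5 → 5  → end 5, accepted

w1, w2, w3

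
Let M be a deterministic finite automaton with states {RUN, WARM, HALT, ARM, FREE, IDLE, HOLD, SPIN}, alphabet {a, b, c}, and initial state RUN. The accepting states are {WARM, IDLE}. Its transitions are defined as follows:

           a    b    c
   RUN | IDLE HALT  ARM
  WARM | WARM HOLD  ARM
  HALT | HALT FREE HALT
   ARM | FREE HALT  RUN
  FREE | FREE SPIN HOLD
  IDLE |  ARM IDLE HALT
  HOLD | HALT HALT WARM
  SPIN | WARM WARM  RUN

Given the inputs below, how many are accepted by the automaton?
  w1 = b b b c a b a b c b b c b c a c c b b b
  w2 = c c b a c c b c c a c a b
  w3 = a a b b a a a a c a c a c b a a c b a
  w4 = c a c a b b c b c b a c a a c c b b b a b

1

w1: Trace: RUN -b-> HALT -b-> FREE -b-> SPIN -c-> RUN -a-> IDLE -b-> IDLE -a-> ARM -b-> HALT -c-> HALT -b-> FREE -b-> SPIN -c-> RUN -b-> HALT -c-> HALT -a-> HALT -c-> HALT -c-> HALT -b-> FREE -b-> SPIN -b-> WARM  → end WARM, accepted
w2: Trace: RUN -c-> ARM -c-> RUN -b-> HALT -a-> HALT -c-> HALT -c-> HALT -b-> FREE -c-> HOLD -c-> WARM -a-> WARM -c-> ARM -a-> FREE -b-> SPIN  → end SPIN, rejected
w3: Trace: RUN -a-> IDLE -a-> ARM -b-> HALT -b-> FREE -a-> FREE -a-> FREE -a-> FREE -a-> FREE -c-> HOLD -a-> HALT -c-> HALT -a-> HALT -c-> HALT -b-> FREE -a-> FREE -a-> FREE -c-> HOLD -b-> HALT -a-> HALT  → end HALT, rejected
w4: Trace: RUN -c-> ARM -a-> FREE -c-> HOLD -a-> HALT -b-> FREE -b-> SPIN -c-> RUN -b-> HALT -c-> HALT -b-> FREE -a-> FREE -c-> HOLD -a-> HALT -a-> HALT -c-> HALT -c-> HALT -b-> FREE -b-> SPIN -b-> WARM -a-> WARM -b-> HOLD  → end HOLD, rejected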